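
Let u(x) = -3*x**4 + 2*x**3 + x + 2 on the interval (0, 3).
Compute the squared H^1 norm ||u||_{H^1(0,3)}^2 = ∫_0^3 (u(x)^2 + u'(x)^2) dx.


||u||_{H^1}^2 = 2732991/70

The H^1 norm (squared) on an interval (0, L) is
  ||u||_{H^1}^2 = ∫_0^L u(x)^2 dx + ∫_0^L u'(x)^2 dx.
Compute u'(x) = -12*x**3 + 6*x**2 + 1.
Then u(x)^2 = 9*x**8 - 12*x**7 + 4*x**6 - 6*x**5 - 8*x**4 + 8*x**3 + x**2 + 4*x + 4 and u'(x)^2 = 144*x**6 - 144*x**5 + 36*x**4 - 24*x**3 + 12*x**2 + 1.
Integrate each monomial from 0 to 3 using ∫_0^3 c·x^n dx = c·3^(n+1)/(n+1):
  ∫_0^3 u(x)^2 dx = ∫_0^3 (9*x^8 - 12*x^7 + 4*x^6 - 6*x^5 - 8*x^4 + 8*x^3 + x^2 + 4*x + 4) dx. Term by term:
    ∫_0^3 9*x^8 dx = 19683;  ∫_0^3 -12*x^7 dx = -19683/2;  ∫_0^3 4*x^6 dx = 8748/7;
    ∫_0^3 -6*x^5 dx = -729;  ∫_0^3 -8*x^4 dx = -1944/5;  ∫_0^3 8*x^3 dx = 162;
    ∫_0^3 x^2 dx = 9;  ∫_0^3 4*x dx = 18;  ∫_0^3 4 dx = 12.
  Sum: 19683 − 19683/2 + 8748/7 − 729 − 1944/5 + 162 + 9 + 18 + 12 = 712209/70.
  ∫_0^3 u'(x)^2 dx = ∫_0^3 (144*x^6 - 144*x^5 + 36*x^4 - 24*x^3 + 12*x^2 + 1) dx. Term by term:
    ∫_0^3 144*x^6 dx = 314928/7;  ∫_0^3 -144*x^5 dx = -17496;  ∫_0^3 36*x^4 dx = 8748/5;
    ∫_0^3 -24*x^3 dx = -486;  ∫_0^3 12*x^2 dx = 108;  ∫_0^3 1 dx = 3.
  Sum: 314928/7 − 17496 + 8748/5 − 486 + 108 + 3 = 1010391/35.
Adding: ||u||_{H^1}^2 = 712209/70 + 1010391/35 = 2732991/70.


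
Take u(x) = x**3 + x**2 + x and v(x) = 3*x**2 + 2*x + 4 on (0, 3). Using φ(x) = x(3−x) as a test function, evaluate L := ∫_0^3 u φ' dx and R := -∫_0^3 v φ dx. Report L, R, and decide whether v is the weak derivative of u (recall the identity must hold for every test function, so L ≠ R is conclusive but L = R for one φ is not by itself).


LHS = -1089/20, RHS = -1359/20. No, v is not the weak derivative of u.

u(x) = x**3 + x**2 + x, classical derivative u'(x) = 3*x**2 + 2*x + 1.
φ(x) = x(3−x), so φ'(x) = 3 - 2*x.
Note φ(0) = φ(3) = 0, so the boundary term u·φ vanishes.
LHS = ∫_0^3 u(x) φ'(x) dx = ∫_0^3 (-2*x^4 + x^3 + x^2 + 3*x) dx. Term by term:
  ∫_0^3 -2*x^4 dx = -486/5;  ∫_0^3 x^3 dx = 81/4;  ∫_0^3 x^2 dx = 9;
  ∫_0^3 3*x dx = 27/2.
Sum: -486/5 + 81/4 + 9 + 27/2 = -1089/20.
So LHS = -1089/20.
∫_0^3 v(x) φ(x) dx = ∫_0^3 (-3*x^4 + 7*x^3 + 2*x^2 + 12*x) dx. Term by term:
  ∫_0^3 -3*x^4 dx = -729/5;  ∫_0^3 7*x^3 dx = 567/4;  ∫_0^3 2*x^2 dx = 18;
  ∫_0^3 12*x dx = 54.
Sum: -729/5 + 567/4 + 18 + 54 = 1359/20.
So RHS = -∫_0^3 v(x) φ(x) dx = -1359/20.
LHS − RHS = 27/2 ≠ 0, so the identity fails.
(For a valid weak derivative the identity must hold for EVERY test function, in particular this one. The failure shows v is NOT the weak derivative of u.)
Correct weak derivative would be u'(x) = 3*x**2 + 2*x + 1.


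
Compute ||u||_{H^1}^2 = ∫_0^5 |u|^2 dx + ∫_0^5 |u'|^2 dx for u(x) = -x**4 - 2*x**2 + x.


||u||_{H^1}^2 = 28744265/63

The H^1 norm (squared) on an interval (0, L) is
  ||u||_{H^1}^2 = ∫_0^L u(x)^2 dx + ∫_0^L u'(x)^2 dx.
Compute u'(x) = -4*x**3 - 4*x + 1.
Then u(x)^2 = x**8 + 4*x**6 - 2*x**5 + 4*x**4 - 4*x**3 + x**2 and u'(x)^2 = 16*x**6 + 32*x**4 - 8*x**3 + 16*x**2 - 8*x + 1.
Integrate each monomial from 0 to 5 using ∫_0^5 c·x^n dx = c·5^(n+1)/(n+1):
  ∫_0^5 u(x)^2 dx = ∫_0^5 (x^8 + 4*x^6 - 2*x^5 + 4*x^4 - 4*x^3 + x^2) dx. Term by term:
    ∫_0^5 x^8 dx = 1953125/9;  ∫_0^5 4*x^6 dx = 312500/7;  ∫_0^5 -2*x^5 dx = -15625/3;
    ∫_0^5 4*x^4 dx = 2500;  ∫_0^5 -4*x^3 dx = -625;  ∫_0^5 x^2 dx = 125/3.
  Sum: 1953125/9 + 312500/7 − 15625/3 + 2500 − 625 + 125/3 = 16277000/63.
  ∫_0^5 u'(x)^2 dx = ∫_0^5 (16*x^6 + 32*x^4 - 8*x^3 + 16*x^2 - 8*x + 1) dx. Term by term:
    ∫_0^5 16*x^6 dx = 1250000/7;  ∫_0^5 32*x^4 dx = 20000;  ∫_0^5 -8*x^3 dx = -1250;
    ∫_0^5 16*x^2 dx = 2000/3;  ∫_0^5 -8*x dx = -100;  ∫_0^5 1 dx = 5.
  Sum: 1250000/7 + 20000 − 1250 + 2000/3 − 100 + 5 = 4155755/21.
Adding: ||u||_{H^1}^2 = 16277000/63 + 4155755/21 = 28744265/63.


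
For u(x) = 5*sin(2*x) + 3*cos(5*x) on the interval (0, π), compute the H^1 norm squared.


||u||_{H^1(0,π)}^2 = -1040/7 + 359*π/2

u'(x) = -15*sin(5*x) + 10*cos(2*x).
Expand u² and (u')² and integrate term by term on (0, π), using: for integers n ≥ 1, ∫_0^π sin²(nx) dx = ∫_0^π cos²(nx) dx = π/2; for n ≠ n', ∫_0^π sin(nx)sin(n'x) dx = ∫_0^π cos(nx)cos(n'x) dx = 0; and by product-to-sum, ∫_0^π sin(nx)cos(n'x) dx = ½∫_0^π [sin((n+n')x) + sin((n−n')x)] dx, which is 0 when n+n' is even and 2n/(n²−n'²) when n+n' is odd (it need not vanish on (0, π)).
  u² squared terms: (3)²·∫cos(5x)² dx = 9·π/2 = 9*π/2;  (5)²·∫sin(2x)² dx = 25·π/2 = 25*π/2.
  u² cross terms: 2·(3)·(5)·∫cos(5x)·sin(2x) dx = 30·(-4/21) = -40/7.
  So ∫_0^π u² dx = 9*π/2 + 25*π/2 − 40/7 = -40/7 + 17*π.
  (u')² squared terms: (-15)²·∫sin(5x)² dx = 225·π/2 = 225*π/2;  (10)²·∫cos(2x)² dx = 100·π/2 = 50*π.
  (u')² cross terms: 2·(-15)·(10)·∫sin(5x)·cos(2x) dx = -300·(10/21) = -1000/7.
  So ∫_0^π (u')² dx = 225*π/2 + 50*π − 1000/7 = -1000/7 + 325*π/2.
||u||_{H^1}^2 = (-40/7 + 17*π) + (-1000/7 + 325*π/2) = -1040/7 + 359*π/2.


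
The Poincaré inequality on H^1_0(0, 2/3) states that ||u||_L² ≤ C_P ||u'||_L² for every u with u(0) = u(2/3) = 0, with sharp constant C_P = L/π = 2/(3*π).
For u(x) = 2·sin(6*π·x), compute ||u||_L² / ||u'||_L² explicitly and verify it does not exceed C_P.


||u||_L² / ||u'||_L² = 1/(6*π) < C_P = 2/(3*π).

u(x) = 2·sin(6*π·x), so u'(x) = 12*π*cos(6*π*x).
Writing u(x) = A·sin(kπx/L) with A = 2 and k = 4, use ∫_0^L sin²(kπx/L) dx = L/2 and ∫_0^L cos²(kπx/L) dx = L/2.
u² = 4·sin²(6*π·x) and (u')² = 144*π^2·cos²(6*π·x), and each of sin², cos² integrates to L/2 = 1/3 over (0, 2/3).
∫_0^2/3 u² dx = 4/3, so ||u||_L² = 2*sqrt(3)/3.
∫_0^2/3 (u')² dx = 48*π^2, so ||u'||_L² = 4*sqrt(3)*π.
Ratio ||u||_L² / ||u'||_L² = 1/(6*π).
Sharp Poincaré constant on H^1_0(0, 2/3) is C_P = L/π = 2/(3*π), achieved by sin(3*π/2·x).
This is the k = 4 harmonic; the ratio L/(kπ) is strictly less than C_P = L/π, consistent with the sharp inequality ||u||_L² ≤ C_P ||u'||_L².


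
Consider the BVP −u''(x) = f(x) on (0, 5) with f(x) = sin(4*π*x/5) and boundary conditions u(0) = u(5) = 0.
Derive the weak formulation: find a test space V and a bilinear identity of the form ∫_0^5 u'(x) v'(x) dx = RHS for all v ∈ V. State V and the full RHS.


V = H^1_0(0, 5) (so v(0) = v(5) = 0); weak form: ∫_0^5 u'v' dx = ∫_0^5 (sin(4*π*x/5)) v dx for all v ∈ V.

Multiply both sides by a test function v and integrate from 0 to 5:
  ∫_0^5 −u''(x) v(x) dx = ∫_0^5 f(x) v(x) dx.
Integrate the LHS by parts once:
  ∫_0^5 −u'' v dx = −[u'(x) v(x)]_0^5 + ∫_0^5 u'(x) v'(x) dx.
Thus ∫_0^5 u'(x) v'(x) dx = ∫_0^5 f(x) v(x) dx + [u'(x) v(x)]_0^5.
Choose V so that boundary terms are either known or forced to vanish.
u is Dirichlet: u(0) = u(5) = 0. Let V = H^1_0(0, 5); then v(0) = v(5) = 0, and [u' v]_0^5 = 0.
Weak formulation: find u (satisfying any essential BC) such that ∫_0^5 u'(x) v'(x) dx = ∫_0^5 f v dx for all v ∈ V.
Substituting f(x) = sin(4*π*x/5), the right-hand side is ∫_0^5 (sin(4*π*x/5)) v dx.


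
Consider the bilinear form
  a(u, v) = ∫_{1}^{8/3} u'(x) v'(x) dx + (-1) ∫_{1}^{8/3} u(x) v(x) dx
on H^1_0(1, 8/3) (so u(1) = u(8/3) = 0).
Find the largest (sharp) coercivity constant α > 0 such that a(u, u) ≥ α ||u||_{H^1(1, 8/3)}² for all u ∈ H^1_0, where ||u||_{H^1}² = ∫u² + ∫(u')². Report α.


α = (-25 + 9*π^2)/(25 + 9*π^2)

Coercivity of a(·,·) on H^1_0(1, 8/3) means a(u, u) ≥ α ||u||_{H^1}² for every u ∈ H^1_0.
The interval has length L = 5/3, and Poincaré/coercivity depend only on L. Here a(u, u) = ∫(u')² + (-1)·∫u².
Here c = -1 < 0 with |c| < (π/L)² = 9*π^2/25, so coercivity still holds. The condition a(u,u) ≥ α||u||_{H^1}² reads (1−α)∫(u')² ≥ (α−c)∫u². Any admissible α is ≤ 1 (rapidly oscillating u have ∫u²/∫(u')² → 0), and α = 1 would force 0 ≥ (1−c)∫u², impossible since c < 1; so 1−α > 0. By the sharp Poincaré inequality on H^1_0 of an interval of length L, ∫(u')² ≥ (π/L)²∫u² with equality for the first sine mode sin(π(x−x₀)/L) (x₀ the left endpoint), so the inequality holds for all u iff (1−α)(π/L)² ≥ α − c, i.e. α ≤ ((π/L)² + c)/((π/L)² + 1) = (1 + c(L/π)²)/(1 + (L/π)²). (Direct route, valid since c ≤ 0: Poincaré gives c∫u² ≥ c(L/π)²∫(u')², so a(u,u) ≥ (1 + c(L/π)²)∫(u')², while ||u||_{H^1}² ≤ (1 + (L/π)²)∫(u')²; dividing yields the same α.) With (π/L)² = 9*π^2/25 and c = -1, the largest admissible constant is α = ((π/L)² + c)/((π/L)² + 1).
Simplifying, α = (-25 + 9*π^2)/(25 + 9*π^2).


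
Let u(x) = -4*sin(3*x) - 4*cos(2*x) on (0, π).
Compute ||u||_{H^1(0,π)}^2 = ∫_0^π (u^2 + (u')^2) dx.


||u||_{H^1(0,π)}^2 = 192 + 120*π

u'(x) = 8*sin(2*x) - 12*cos(3*x).
Expand u² and (u')² and integrate term by term on (0, π), using: for integers n ≥ 1, ∫_0^π sin²(nx) dx = ∫_0^π cos²(nx) dx = π/2; for n ≠ n', ∫_0^π sin(nx)sin(n'x) dx = ∫_0^π cos(nx)cos(n'x) dx = 0; and by product-to-sum, ∫_0^π sin(nx)cos(n'x) dx = ½∫_0^π [sin((n+n')x) + sin((n−n')x)] dx, which is 0 when n+n' is even and 2n/(n²−n'²) when n+n' is odd (it need not vanish on (0, π)).
  u² squared terms: (-4)²·∫cos(2x)² dx = 16·π/2 = 8*π;  (-4)²·∫sin(3x)² dx = 16·π/2 = 8*π.
  u² cross terms: 2·(-4)·(-4)·∫cos(2x)·sin(3x) dx = 32·(6/5) = 192/5.
  So ∫_0^π u² dx = 8*π + 8*π + 192/5 = 192/5 + 16*π.
  (u')² squared terms: (-12)²·∫cos(3x)² dx = 144·π/2 = 72*π;  (8)²·∫sin(2x)² dx = 64·π/2 = 32*π.
  (u')² cross terms: 2·(-12)·(8)·∫cos(3x)·sin(2x) dx = -192·(-4/5) = 768/5.
  So ∫_0^π (u')² dx = 72*π + 32*π + 768/5 = 768/5 + 104*π.
||u||_{H^1}^2 = (192/5 + 16*π) + (768/5 + 104*π) = 192 + 120*π.


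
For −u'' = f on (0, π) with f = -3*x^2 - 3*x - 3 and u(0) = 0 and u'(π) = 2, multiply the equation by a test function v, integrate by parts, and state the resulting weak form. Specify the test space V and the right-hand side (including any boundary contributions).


V = {v ∈ H^1(0, π) : v(0) = 0} (test functions vanish at x = 0 where u is specified); weak form: ∫_0^π u'v' dx = ∫_0^π (-3*x^2 - 3*x - 3) v dx + 2·v(π) for all v ∈ V.

Multiply both sides by a test function v and integrate from 0 to π:
  ∫_0^π −u''(x) v(x) dx = ∫_0^π f(x) v(x) dx.
Integrate the LHS by parts once:
  ∫_0^π −u'' v dx = −[u'(x) v(x)]_0^π + ∫_0^π u'(x) v'(x) dx.
Thus ∫_0^π u'(x) v'(x) dx = ∫_0^π f(x) v(x) dx + [u'(x) v(x)]_0^π.
Choose V so that boundary terms are either known or forced to vanish.
Mixed BC: u(0) = 0 (Dirichlet) and u'(π) = 2 (Neumann). Define V = {v ∈ H^1(0, π) : v(0) = 0}. Then [u' v]_0^π = u'(π)·v(π) − u'(0)·0 = 2·v(π).
Weak formulation: find u (satisfying any essential BC) such that ∫_0^π u'(x) v'(x) dx = ∫_0^π f v dx + 2·v(π) for all v ∈ V (Dirichlet at 0 absorbed into V; Neumann datum at x = π contributes the boundary term).
Substituting f(x) = -3*x^2 - 3*x - 3, the right-hand side is ∫_0^π (-3*x^2 - 3*x - 3) v dx + 2·v(π).


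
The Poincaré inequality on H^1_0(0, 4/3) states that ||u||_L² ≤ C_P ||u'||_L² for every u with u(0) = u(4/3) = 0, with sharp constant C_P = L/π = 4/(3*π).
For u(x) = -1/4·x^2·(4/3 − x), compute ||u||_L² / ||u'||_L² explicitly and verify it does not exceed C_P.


||u||_L² / ||u'||_L² = 2*sqrt(14)/21 < C_P = 4/(3*π).

u(x) = -1/4·x^2·(4/3 − x), so u'(x) = x*(9*x - 8)/12.
u(x) = -1/4·x^2·(4/3 − x) vanishes at x = 0 and x = 4/3, so u ∈ H^1_0(0, 4/3). Differentiate via the product rule and integrate the resulting polynomials term by term.
  ∫_0^4/3 u² dx = ∫_0^4/3 (x^6/16 - x^5/6 + x^4/9) dx. Term by term:
    ∫_0^4/3 x^6/16 dx = 1024/15309;  ∫_0^4/3 -x^5/6 dx = -1024/6561;  ∫_0^4/3 x^4/9 dx = 1024/10935.
  Sum: 1024/15309 − 1024/6561 + 1024/10935 = 1024/229635.
  ∫_0^4/3 (u')² dx = ∫_0^4/3 (9*x^4/16 - x^3 + 4*x^2/9) dx. Term by term:
    ∫_0^4/3 9*x^4/16 dx = 64/135;  ∫_0^4/3 -x^3 dx = -64/81;  ∫_0^4/3 4*x^2/9 dx = 256/729.
  Sum: 64/135 − 64/81 + 256/729 = 128/3645.
∫_0^4/3 u² dx = 1024/229635, so ||u||_L² = 32*sqrt(35)/2835.
∫_0^4/3 (u')² dx = 128/3645, so ||u'||_L² = 8*sqrt(10)/135.
Ratio ||u||_L² / ||u'||_L² = 2*sqrt(14)/21.
Sharp Poincaré constant on H^1_0(0, 4/3) is C_P = L/π = 4/(3*π), achieved by sin(3*π/4·x).
A polynomial bump cannot attain the sharp Poincaré constant (only the first sine eigenfunction does), so the ratio is strictly less than C_P, consistent with ||u||_L² ≤ C_P ||u'||_L².


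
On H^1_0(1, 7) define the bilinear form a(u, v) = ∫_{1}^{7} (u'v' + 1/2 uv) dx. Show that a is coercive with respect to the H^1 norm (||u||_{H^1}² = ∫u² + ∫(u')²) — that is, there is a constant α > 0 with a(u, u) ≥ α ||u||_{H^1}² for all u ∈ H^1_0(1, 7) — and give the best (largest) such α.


α = (π^2 + 18)/(π^2 + 36)

Coercivity of a(·,·) on H^1_0(1, 7) means a(u, u) ≥ α ||u||_{H^1}² for every u ∈ H^1_0.
The interval has length L = 6, and Poincaré/coercivity depend only on L. Here a(u, u) = ∫(u')² + (1/2)·∫u².
Here 0 < c = 1/2 < 1. The condition a(u,u) ≥ α||u||_{H^1}² reads (1−α)∫(u')² ≥ (α−c)∫u². Any admissible α is ≤ 1 (rapidly oscillating u have ∫u²/∫(u')² → 0), and α = 1 would force 0 ≥ (1−c)∫u², impossible since c < 1; so 1−α > 0. By the sharp Poincaré inequality on H^1_0 of an interval of length L, ∫(u')² ≥ (π/L)²∫u² with equality for the first sine mode sin(π(x−x₀)/L) (x₀ the left endpoint), so the inequality holds for all u iff (1−α)(π/L)² ≥ α − c, i.e. α ≤ ((π/L)² + c)/((π/L)² + 1) = (1 + c(L/π)²)/(1 + (L/π)²). With (π/L)² = π^2/36 and c = 1/2, the largest admissible constant is α = ((π/L)² + c)/((π/L)² + 1).
Simplifying, α = (π^2 + 18)/(π^2 + 36).


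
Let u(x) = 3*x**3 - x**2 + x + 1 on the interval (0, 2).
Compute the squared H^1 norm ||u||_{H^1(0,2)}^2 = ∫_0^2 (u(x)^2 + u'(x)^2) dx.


||u||_{H^1}^2 = 20712/35

The H^1 norm (squared) on an interval (0, L) is
  ||u||_{H^1}^2 = ∫_0^L u(x)^2 dx + ∫_0^L u'(x)^2 dx.
Compute u'(x) = 9*x**2 - 2*x + 1.
Then u(x)^2 = 9*x**6 - 6*x**5 + 7*x**4 + 4*x**3 - x**2 + 2*x + 1 and u'(x)^2 = 81*x**4 - 36*x**3 + 22*x**2 - 4*x + 1.
Integrate each monomial from 0 to 2 using ∫_0^2 c·x^n dx = c·2^(n+1)/(n+1):
  ∫_0^2 u(x)^2 dx = ∫_0^2 (9*x^6 - 6*x^5 + 7*x^4 + 4*x^3 - x^2 + 2*x + 1) dx. Term by term:
    ∫_0^2 9*x^6 dx = 1152/7;  ∫_0^2 -6*x^5 dx = -64;  ∫_0^2 7*x^4 dx = 224/5;
    ∫_0^2 4*x^3 dx = 16;  ∫_0^2 -x^2 dx = -8/3;  ∫_0^2 2*x dx = 4;
    ∫_0^2 1 dx = 2.
  Sum: 1152/7 − 64 + 224/5 + 16 − 8/3 + 4 + 2 = 17294/105.
  ∫_0^2 u'(x)^2 dx = ∫_0^2 (81*x^4 - 36*x^3 + 22*x^2 - 4*x + 1) dx. Term by term:
    ∫_0^2 81*x^4 dx = 2592/5;  ∫_0^2 -36*x^3 dx = -144;  ∫_0^2 22*x^2 dx = 176/3;
    ∫_0^2 -4*x dx = -8;  ∫_0^2 1 dx = 2.
  Sum: 2592/5 − 144 + 176/3 − 8 + 2 = 6406/15.
Adding: ||u||_{H^1}^2 = 17294/105 + 6406/15 = 20712/35.


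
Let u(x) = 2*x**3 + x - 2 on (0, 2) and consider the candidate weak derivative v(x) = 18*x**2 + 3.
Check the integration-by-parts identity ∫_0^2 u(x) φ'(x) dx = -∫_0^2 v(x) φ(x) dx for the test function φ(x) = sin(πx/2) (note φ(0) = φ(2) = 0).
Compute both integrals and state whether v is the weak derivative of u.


LHS = -52/π + 192/π^3, RHS = -156/π + 576/π^3. No, v is not the weak derivative of u.

u(x) = 2*x**3 + x - 2, classical derivative u'(x) = 6*x**2 + 1.
φ(x) = sin(πx/2), so φ'(x) = π*cos(π*x/2)/2.
Note φ(0) = φ(2) = 0, so the boundary term u·φ vanishes.
LHS = ∫_0^2 u(x) φ'(x) dx = ∫_0^2 (π*x^3*cos(π*x/2) + π*x*cos(π*x/2)/2 - π*cos(π*x/2)) dx. Term by term:
  ∫_0^2 -π*cos(π*x/2) dx = 0;  ∫_0^2 π*x^3*cos(π*x/2) dx = -48/π + 192/π^3;  ∫_0^2 π*x*cos(π*x/2)/2 dx = -4/π.
Sum: 0 + -48/π + 192/π^3 − 4/π = -52/π + 192/π^3.
So LHS = -52/π + 192/π^3.
∫_0^2 v(x) φ(x) dx = ∫_0^2 (18*x^2*sin(π*x/2) + 3*sin(π*x/2)) dx. Term by term:
  ∫_0^2 3*sin(π*x/2) dx = 12/π;  ∫_0^2 18*x^2*sin(π*x/2) dx = -576/π^3 + 144/π.
Sum: 12/π + -576/π^3 + 144/π = -576/π^3 + 156/π.
So RHS = -∫_0^2 v(x) φ(x) dx = -156/π + 576/π^3.
LHS − RHS = -384/π^3 + 104/π ≠ 0, so the identity fails.
(For a valid weak derivative the identity must hold for EVERY test function, in particular this one. The failure shows v is NOT the weak derivative of u.)
Correct weak derivative would be u'(x) = 6*x**2 + 1.


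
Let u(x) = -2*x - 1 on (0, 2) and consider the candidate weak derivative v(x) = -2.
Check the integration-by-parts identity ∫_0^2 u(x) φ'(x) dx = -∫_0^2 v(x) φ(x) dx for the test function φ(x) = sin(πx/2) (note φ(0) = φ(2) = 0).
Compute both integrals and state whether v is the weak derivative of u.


LHS = 8/π, RHS = 8/π. Yes, v = u' weakly.

u(x) = -2*x - 1, classical derivative u'(x) = -2.
φ(x) = sin(πx/2), so φ'(x) = π*cos(π*x/2)/2.
Note φ(0) = φ(2) = 0, so the boundary term u·φ vanishes.
LHS = ∫_0^2 u(x) φ'(x) dx = ∫_0^2 (-π*x*cos(π*x/2) - π*cos(π*x/2)/2) dx. Term by term:
  ∫_0^2 -π*cos(π*x/2)/2 dx = 0;  ∫_0^2 -π*x*cos(π*x/2) dx = 8/π.
Sum: 0 + 8/π = 8/π.
So LHS = 8/π.
∫_0^2 v(x) φ(x) dx = ∫_0^2 (-2*sin(π*x/2)) dx. Term by term:
  ∫_0^2 -2*sin(π*x/2) dx = -8/π.
So RHS = -∫_0^2 v(x) φ(x) dx = 8/π.
LHS = RHS, so the identity holds for this test φ.
Moreover u is smooth here and v(x) = u'(x) = -2 pointwise, so the identity holds for every test function. Hence v is the weak derivative of u.


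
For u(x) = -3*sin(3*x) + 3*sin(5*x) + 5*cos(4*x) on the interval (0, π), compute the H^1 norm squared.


||u||_{H^1(0,π)}^2 = 21080/21 + 749*π/2

u'(x) = -20*sin(4*x) - 9*cos(3*x) + 15*cos(5*x).
Expand u² and (u')² and integrate term by term on (0, π), using: for integers n ≥ 1, ∫_0^π sin²(nx) dx = ∫_0^π cos²(nx) dx = π/2; for n ≠ n', ∫_0^π sin(nx)sin(n'x) dx = ∫_0^π cos(nx)cos(n'x) dx = 0; and by product-to-sum, ∫_0^π sin(nx)cos(n'x) dx = ½∫_0^π [sin((n+n')x) + sin((n−n')x)] dx, which is 0 when n+n' is even and 2n/(n²−n'²) when n+n' is odd (it need not vanish on (0, π)).
  u² squared terms: (-3)²·∫sin(3x)² dx = 9·π/2 = 9*π/2;  (3)²·∫sin(5x)² dx = 9·π/2 = 9*π/2;  (5)²·∫cos(4x)² dx = 25·π/2 = 25*π/2.
  u² cross terms: 2·(-3)·(3)·∫sin(3x)·sin(5x) dx = -18·(0) = 0;  2·(-3)·(5)·∫sin(3x)·cos(4x) dx = -30·(-6/7) = 180/7;  2·(3)·(5)·∫sin(5x)·cos(4x) dx = 30·(10/9) = 100/3.
  So ∫_0^π u² dx = 9*π/2 + 9*π/2 + 25*π/2 + 0 + 180/7 + 100/3 = 1240/21 + 43*π/2.
  (u')² squared terms: (-20)²·∫sin(4x)² dx = 400·π/2 = 200*π;  (-9)²·∫cos(3x)² dx = 81·π/2 = 81*π/2;  (15)²·∫cos(5x)² dx = 225·π/2 = 225*π/2.
  (u')² cross terms: 2·(-20)·(-9)·∫sin(4x)·cos(3x) dx = 360·(8/7) = 2880/7;  2·(-20)·(15)·∫sin(4x)·cos(5x) dx = -600·(-8/9) = 1600/3;  2·(-9)·(15)·∫cos(3x)·cos(5x) dx = -270·(0) = 0.
  So ∫_0^π (u')² dx = 200*π + 81*π/2 + 225*π/2 + 2880/7 + 1600/3 + 0 = 19840/21 + 353*π.
||u||_{H^1}^2 = (1240/21 + 43*π/2) + (19840/21 + 353*π) = 21080/21 + 749*π/2.


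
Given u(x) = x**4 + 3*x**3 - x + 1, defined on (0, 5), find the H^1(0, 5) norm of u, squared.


||u||_{H^1}^2 = 256632095/252

The H^1 norm (squared) on an interval (0, L) is
  ||u||_{H^1}^2 = ∫_0^L u(x)^2 dx + ∫_0^L u'(x)^2 dx.
Compute u'(x) = 4*x**3 + 9*x**2 - 1.
Then u(x)^2 = x**8 + 6*x**7 + 9*x**6 - 2*x**5 - 4*x**4 + 6*x**3 + x**2 - 2*x + 1 and u'(x)^2 = 16*x**6 + 72*x**5 + 81*x**4 - 8*x**3 - 18*x**2 + 1.
Integrate each monomial from 0 to 5 using ∫_0^5 c·x^n dx = c·5^(n+1)/(n+1):
  ∫_0^5 u(x)^2 dx = ∫_0^5 (x^8 + 6*x^7 + 9*x^6 - 2*x^5 - 4*x^4 + 6*x^3 + x^2 - 2*x + 1) dx. Term by term:
    ∫_0^5 x^8 dx = 1953125/9;  ∫_0^5 6*x^7 dx = 1171875/4;  ∫_0^5 9*x^6 dx = 703125/7;
    ∫_0^5 -2*x^5 dx = -15625/3;  ∫_0^5 -4*x^4 dx = -2500;  ∫_0^5 6*x^3 dx = 1875/2;
    ∫_0^5 x^2 dx = 125/3;  ∫_0^5 -2*x dx = -25;  ∫_0^5 1 dx = 5.
  Sum: 1953125/9 + 1171875/4 + 703125/7 − 15625/3 − 2500 + 1875/2 + 125/3 − 25 + 5 = 152127335/252.
  ∫_0^5 u'(x)^2 dx = ∫_0^5 (16*x^6 + 72*x^5 + 81*x^4 - 8*x^3 - 18*x^2 + 1) dx. Term by term:
    ∫_0^5 16*x^6 dx = 1250000/7;  ∫_0^5 72*x^5 dx = 187500;  ∫_0^5 81*x^4 dx = 50625;
    ∫_0^5 -8*x^3 dx = -1250;  ∫_0^5 -18*x^2 dx = -750;  ∫_0^5 1 dx = 5.
  Sum: 1250000/7 + 187500 + 50625 − 1250 − 750 + 5 = 2902910/7.
Adding: ||u||_{H^1}^2 = 152127335/252 + 2902910/7 = 256632095/252.


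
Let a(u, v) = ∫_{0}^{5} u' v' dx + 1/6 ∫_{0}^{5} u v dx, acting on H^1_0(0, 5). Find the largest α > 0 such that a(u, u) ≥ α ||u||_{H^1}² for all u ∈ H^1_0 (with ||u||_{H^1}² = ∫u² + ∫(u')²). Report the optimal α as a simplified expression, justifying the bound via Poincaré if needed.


α = (25/6 + π^2)/(π^2 + 25)

Coercivity of a(·,·) on H^1_0(0, 5) means a(u, u) ≥ α ||u||_{H^1}² for every u ∈ H^1_0.
The interval has length L = 5, and Poincaré/coercivity depend only on L. Here a(u, u) = ∫(u')² + (1/6)·∫u².
Here 0 < c = 1/6 < 1. The condition a(u,u) ≥ α||u||_{H^1}² reads (1−α)∫(u')² ≥ (α−c)∫u². Any admissible α is ≤ 1 (rapidly oscillating u have ∫u²/∫(u')² → 0), and α = 1 would force 0 ≥ (1−c)∫u², impossible since c < 1; so 1−α > 0. By the sharp Poincaré inequality on H^1_0 of an interval of length L, ∫(u')² ≥ (π/L)²∫u² with equality for the first sine mode sin(π(x−x₀)/L) (x₀ the left endpoint), so the inequality holds for all u iff (1−α)(π/L)² ≥ α − c, i.e. α ≤ ((π/L)² + c)/((π/L)² + 1) = (1 + c(L/π)²)/(1 + (L/π)²). With (π/L)² = π^2/25 and c = 1/6, the largest admissible constant is α = ((π/L)² + c)/((π/L)² + 1).
Simplifying, α = (25/6 + π^2)/(π^2 + 25).


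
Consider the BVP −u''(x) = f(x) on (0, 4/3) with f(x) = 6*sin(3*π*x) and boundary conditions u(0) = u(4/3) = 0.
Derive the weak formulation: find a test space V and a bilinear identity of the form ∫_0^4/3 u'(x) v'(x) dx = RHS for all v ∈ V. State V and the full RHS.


V = H^1_0(0, 4/3) (so v(0) = v(4/3) = 0); weak form: ∫_0^4/3 u'v' dx = ∫_0^4/3 (6*sin(3*π*x)) v dx for all v ∈ V.

Multiply both sides by a test function v and integrate from 0 to 4/3:
  ∫_0^4/3 −u''(x) v(x) dx = ∫_0^4/3 f(x) v(x) dx.
Integrate the LHS by parts once:
  ∫_0^4/3 −u'' v dx = −[u'(x) v(x)]_0^4/3 + ∫_0^4/3 u'(x) v'(x) dx.
Thus ∫_0^4/3 u'(x) v'(x) dx = ∫_0^4/3 f(x) v(x) dx + [u'(x) v(x)]_0^4/3.
Choose V so that boundary terms are either known or forced to vanish.
u is Dirichlet: u(0) = u(4/3) = 0. Let V = H^1_0(0, 4/3); then v(0) = v(4/3) = 0, and [u' v]_0^4/3 = 0.
Weak formulation: find u (satisfying any essential BC) such that ∫_0^4/3 u'(x) v'(x) dx = ∫_0^4/3 f v dx for all v ∈ V.
Substituting f(x) = 6*sin(3*π*x), the right-hand side is ∫_0^4/3 (6*sin(3*π*x)) v dx.


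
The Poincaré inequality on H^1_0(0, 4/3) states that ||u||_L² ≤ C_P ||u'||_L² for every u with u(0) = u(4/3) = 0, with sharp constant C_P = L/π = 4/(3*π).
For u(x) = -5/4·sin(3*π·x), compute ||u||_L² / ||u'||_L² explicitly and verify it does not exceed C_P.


||u||_L² / ||u'||_L² = 1/(3*π) < C_P = 4/(3*π).

u(x) = -5/4·sin(3*π·x), so u'(x) = -15*π*cos(3*π*x)/4.
Writing u(x) = A·sin(kπx/L) with A = -5/4 and k = 4, use ∫_0^L sin²(kπx/L) dx = L/2 and ∫_0^L cos²(kπx/L) dx = L/2.
u² = 25/16·sin²(3*π·x) and (u')² = 225*π^2/16·cos²(3*π·x), and each of sin², cos² integrates to L/2 = 2/3 over (0, 4/3).
∫_0^4/3 u² dx = 25/24, so ||u||_L² = 5*sqrt(6)/12.
∫_0^4/3 (u')² dx = 75*π^2/8, so ||u'||_L² = 5*sqrt(6)*π/4.
Ratio ||u||_L² / ||u'||_L² = 1/(3*π).
Sharp Poincaré constant on H^1_0(0, 4/3) is C_P = L/π = 4/(3*π), achieved by sin(3*π/4·x).
This is the k = 4 harmonic; the ratio L/(kπ) is strictly less than C_P = L/π, consistent with the sharp inequality ||u||_L² ≤ C_P ||u'||_L².


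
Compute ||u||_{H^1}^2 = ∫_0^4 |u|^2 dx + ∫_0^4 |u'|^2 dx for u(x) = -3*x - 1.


||u||_{H^1}^2 = 280

The H^1 norm (squared) on an interval (0, L) is
  ||u||_{H^1}^2 = ∫_0^L u(x)^2 dx + ∫_0^L u'(x)^2 dx.
Compute u'(x) = -3.
Then u(x)^2 = 9*x**2 + 6*x + 1 and u'(x)^2 = 9.
Integrate each monomial from 0 to 4 using ∫_0^4 c·x^n dx = c·4^(n+1)/(n+1):
  ∫_0^4 u(x)^2 dx = ∫_0^4 (9*x^2 + 6*x + 1) dx. Term by term:
    ∫_0^4 9*x^2 dx = 192;  ∫_0^4 6*x dx = 48;  ∫_0^4 1 dx = 4.
  Sum: 192 + 48 + 4 = 244.
  ∫_0^4 u'(x)^2 dx = ∫_0^4 (9) dx. Term by term:
    ∫_0^4 9 dx = 36.
Adding: ||u||_{H^1}^2 = 244 + 36 = 280.


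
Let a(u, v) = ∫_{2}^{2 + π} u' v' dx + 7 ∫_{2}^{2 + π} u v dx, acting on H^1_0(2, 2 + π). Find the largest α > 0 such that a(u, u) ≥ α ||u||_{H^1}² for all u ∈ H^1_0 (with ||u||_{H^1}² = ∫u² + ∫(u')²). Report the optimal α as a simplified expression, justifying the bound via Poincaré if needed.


α = 1

Coercivity of a(·,·) on H^1_0(2, 2 + π) means a(u, u) ≥ α ||u||_{H^1}² for every u ∈ H^1_0.
The interval has length L = π, and Poincaré/coercivity depend only on L. Here a(u, u) = ∫(u')² + (7)·∫u².
Here c = 7 ≥ 1, so a(u,u) = ∫(u')² + c∫u² ≥ ∫(u')² + ∫u² = ||u||_{H^1}², i.e. α = 1 works. No larger α is possible: a(u,u) ≥ α||u||_{H^1}² means (1−α)∫(u')² ≥ (α−c)∫u², and for the modes u_n = sin(nπ(x−x₀)/L) (x₀ the left endpoint) one has ∫u_n²/∫(u_n')² = (L/(nπ))² → 0, so a(u_n,u_n)/||u_n||_{H^1}² → 1. Hence the optimal constant is α = 1.
Therefore α = 1.


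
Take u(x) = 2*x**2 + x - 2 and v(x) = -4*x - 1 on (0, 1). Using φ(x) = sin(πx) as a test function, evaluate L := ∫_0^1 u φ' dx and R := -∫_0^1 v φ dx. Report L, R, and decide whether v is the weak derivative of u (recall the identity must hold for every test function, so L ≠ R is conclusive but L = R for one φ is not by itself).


LHS = -6/π, RHS = 6/π. No, v is not the weak derivative of u.

u(x) = 2*x**2 + x - 2, classical derivative u'(x) = 4*x + 1.
φ(x) = sin(πx), so φ'(x) = π*cos(π*x).
Note φ(0) = φ(1) = 0, so the boundary term u·φ vanishes.
LHS = ∫_0^1 u(x) φ'(x) dx = ∫_0^1 (2*π*x^2*cos(π*x) + π*x*cos(π*x) - 2*π*cos(π*x)) dx. Term by term:
  ∫_0^1 -2*π*cos(π*x) dx = 0;  ∫_0^1 π*x*cos(π*x) dx = -2/π;  ∫_0^1 2*π*x^2*cos(π*x) dx = -4/π.
Sum: 0 − 2/π − 4/π = -6/π.
So LHS = -6/π.
∫_0^1 v(x) φ(x) dx = ∫_0^1 (-4*x*sin(π*x) - sin(π*x)) dx. Term by term:
  ∫_0^1 -sin(π*x) dx = -2/π;  ∫_0^1 -4*x*sin(π*x) dx = -4/π.
Sum: -2/π − 4/π = -6/π.
So RHS = -∫_0^1 v(x) φ(x) dx = 6/π.
LHS − RHS = -12/π ≠ 0, so the identity fails.
(For a valid weak derivative the identity must hold for EVERY test function, in particular this one. The failure shows v is NOT the weak derivative of u.)
Correct weak derivative would be u'(x) = 4*x + 1.


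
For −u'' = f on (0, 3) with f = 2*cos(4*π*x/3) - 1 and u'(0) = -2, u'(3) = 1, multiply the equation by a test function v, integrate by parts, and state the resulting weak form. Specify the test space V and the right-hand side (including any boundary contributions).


V = H^1(0, 3) (v unrestricted at boundary; u is determined up to an additive constant); weak form: ∫_0^3 u'v' dx = ∫_0^3 (2*cos(4*π*x/3) - 1) v dx + v(3) + 2·v(0) for all v ∈ V.

Multiply both sides by a test function v and integrate from 0 to 3:
  ∫_0^3 −u''(x) v(x) dx = ∫_0^3 f(x) v(x) dx.
Integrate the LHS by parts once:
  ∫_0^3 −u'' v dx = −[u'(x) v(x)]_0^3 + ∫_0^3 u'(x) v'(x) dx.
Thus ∫_0^3 u'(x) v'(x) dx = ∫_0^3 f(x) v(x) dx + [u'(x) v(x)]_0^3.
Choose V so that boundary terms are either known or forced to vanish.
u has inhomogeneous Neumann u'(0) = -2, u'(3) = 1. [u' v]_0^3 = (1)·v(3) − (-2)·v(0) = v(3) + 2·v(0). Take V = H^1(0, 3); boundary term becomes part of RHS.
Weak formulation: find u (satisfying any essential BC) such that ∫_0^3 u'(x) v'(x) dx = ∫_0^3 f v dx + v(3) + 2·v(0) for all v ∈ V (Neumann data are natural BCs: they enter the RHS as boundary terms).
Substituting f(x) = 2*cos(4*π*x/3) - 1, the right-hand side is ∫_0^3 (2*cos(4*π*x/3) - 1) v dx + v(3) + 2·v(0).
Compatibility check (pure Neumann): taking v ≡ 1 ∈ V gives 0 = ∫_0^3 f dx + (1) − (-2), i.e. ∫_0^3 f dx must equal u'(0) − u'(3) = -3. Indeed ∫_0^3 (2*cos(4*π*x/3) - 1) dx = -3, so the data are compatible. The solution is then unique only up to an additive constant (fix it e.g. by requiring ∫_0^3 u dx = 0).


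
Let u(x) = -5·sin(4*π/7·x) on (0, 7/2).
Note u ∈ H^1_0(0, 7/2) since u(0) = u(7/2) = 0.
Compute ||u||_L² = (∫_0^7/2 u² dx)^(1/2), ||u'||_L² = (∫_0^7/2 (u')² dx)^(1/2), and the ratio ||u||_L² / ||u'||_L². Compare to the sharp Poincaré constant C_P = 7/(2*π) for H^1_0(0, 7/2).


||u||_L² / ||u'||_L² = 7/(4*π) < C_P = 7/(2*π).

u(x) = -5·sin(4*π/7·x), so u'(x) = -20*π*cos(4*π*x/7)/7.
Writing u(x) = A·sin(kπx/L) with A = -5 and k = 2, use ∫_0^L sin²(kπx/L) dx = L/2 and ∫_0^L cos²(kπx/L) dx = L/2.
u² = 25·sin²(4*π/7·x) and (u')² = 400*π^2/49·cos²(4*π/7·x), and each of sin², cos² integrates to L/2 = 7/4 over (0, 7/2).
∫_0^7/2 u² dx = 175/4, so ||u||_L² = 5*sqrt(7)/2.
∫_0^7/2 (u')² dx = 100*π^2/7, so ||u'||_L² = 10*sqrt(7)*π/7.
Ratio ||u||_L² / ||u'||_L² = 7/(4*π).
Sharp Poincaré constant on H^1_0(0, 7/2) is C_P = L/π = 7/(2*π), achieved by sin(2*π/7·x).
This is the k = 2 harmonic; the ratio L/(kπ) is strictly less than C_P = L/π, consistent with the sharp inequality ||u||_L² ≤ C_P ||u'||_L².


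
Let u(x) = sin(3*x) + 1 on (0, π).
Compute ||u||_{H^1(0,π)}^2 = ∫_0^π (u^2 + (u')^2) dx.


||u||_{H^1(0,π)}^2 = 4/3 + 6*π

u'(x) = 3*cos(3*x).
Expand u² and (u')² and integrate term by term on (0, π), using: for integers n ≥ 1, ∫_0^π sin²(nx) dx = ∫_0^π cos²(nx) dx = π/2; for n ≠ n', ∫_0^π sin(nx)sin(n'x) dx = ∫_0^π cos(nx)cos(n'x) dx = 0; and by product-to-sum, ∫_0^π sin(nx)cos(n'x) dx = ½∫_0^π [sin((n+n')x) + sin((n−n')x)] dx, which is 0 when n+n' is even and 2n/(n²−n'²) when n+n' is odd (it need not vanish on (0, π)). For the constant mode: ∫_0^π 1 dx = π, ∫_0^π cos(nx) dx = 0, ∫_0^π sin(nx) dx = (1−(−1)^n)/n.
  u² squared terms: (1)²·∫1 dx = 1·π = π;  (1)²·∫sin(3x)² dx = 1·π/2 = π/2.
  u² cross terms: 2·(1)·(1)·∫1·sin(3x) dx = 2·(2/3) = 4/3.
  So ∫_0^π u² dx = π + π/2 + 4/3 = 4/3 + 3*π/2.
  (u')² squared terms: (3)²·∫cos(3x)² dx = 9·π/2 = 9*π/2.
  So ∫_0^π (u')² dx = 9*π/2.
||u||_{H^1}^2 = (4/3 + 3*π/2) + (9*π/2) = 4/3 + 6*π.


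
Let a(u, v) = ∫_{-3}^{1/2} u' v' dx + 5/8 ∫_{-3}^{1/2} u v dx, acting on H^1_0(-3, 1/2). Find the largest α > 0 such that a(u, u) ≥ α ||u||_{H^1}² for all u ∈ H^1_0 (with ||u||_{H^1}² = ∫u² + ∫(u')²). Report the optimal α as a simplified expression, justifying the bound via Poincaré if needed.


α = (245 + 32*π^2)/(8*(4*π^2 + 49))

Coercivity of a(·,·) on H^1_0(-3, 1/2) means a(u, u) ≥ α ||u||_{H^1}² for every u ∈ H^1_0.
The interval has length L = 7/2, and Poincaré/coercivity depend only on L. Here a(u, u) = ∫(u')² + (5/8)·∫u².
Here 0 < c = 5/8 < 1. The condition a(u,u) ≥ α||u||_{H^1}² reads (1−α)∫(u')² ≥ (α−c)∫u². Any admissible α is ≤ 1 (rapidly oscillating u have ∫u²/∫(u')² → 0), and α = 1 would force 0 ≥ (1−c)∫u², impossible since c < 1; so 1−α > 0. By the sharp Poincaré inequality on H^1_0 of an interval of length L, ∫(u')² ≥ (π/L)²∫u² with equality for the first sine mode sin(π(x−x₀)/L) (x₀ the left endpoint), so the inequality holds for all u iff (1−α)(π/L)² ≥ α − c, i.e. α ≤ ((π/L)² + c)/((π/L)² + 1) = (1 + c(L/π)²)/(1 + (L/π)²). With (π/L)² = 4*π^2/49 and c = 5/8, the largest admissible constant is α = ((π/L)² + c)/((π/L)² + 1).
Simplifying, α = (245 + 32*π^2)/(8*(4*π^2 + 49)).


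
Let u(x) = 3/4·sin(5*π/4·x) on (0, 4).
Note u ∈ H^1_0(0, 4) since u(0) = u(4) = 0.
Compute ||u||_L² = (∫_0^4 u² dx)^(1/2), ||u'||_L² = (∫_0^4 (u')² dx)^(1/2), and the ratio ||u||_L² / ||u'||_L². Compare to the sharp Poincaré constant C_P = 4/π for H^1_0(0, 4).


||u||_L² / ||u'||_L² = 4/(5*π) < C_P = 4/π.

u(x) = 3/4·sin(5*π/4·x), so u'(x) = 15*π*cos(5*π*x/4)/16.
Writing u(x) = A·sin(kπx/L) with A = 3/4 and k = 5, use ∫_0^L sin²(kπx/L) dx = L/2 and ∫_0^L cos²(kπx/L) dx = L/2.
u² = 9/16·sin²(5*π/4·x) and (u')² = 225*π^2/256·cos²(5*π/4·x), and each of sin², cos² integrates to L/2 = 2 over (0, 4).
∫_0^4 u² dx = 9/8, so ||u||_L² = 3*sqrt(2)/4.
∫_0^4 (u')² dx = 225*π^2/128, so ||u'||_L² = 15*sqrt(2)*π/16.
Ratio ||u||_L² / ||u'||_L² = 4/(5*π).
Sharp Poincaré constant on H^1_0(0, 4) is C_P = L/π = 4/π, achieved by sin(π/4·x).
This is the k = 5 harmonic; the ratio L/(kπ) is strictly less than C_P = L/π, consistent with the sharp inequality ||u||_L² ≤ C_P ||u'||_L².


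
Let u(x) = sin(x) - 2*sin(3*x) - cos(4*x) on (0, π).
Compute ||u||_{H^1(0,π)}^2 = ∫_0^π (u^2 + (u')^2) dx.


||u||_{H^1(0,π)}^2 = -5644/105 + 59*π/2

u'(x) = 4*sin(4*x) + cos(x) - 6*cos(3*x).
Expand u² and (u')² and integrate term by term on (0, π), using: for integers n ≥ 1, ∫_0^π sin²(nx) dx = ∫_0^π cos²(nx) dx = π/2; for n ≠ n', ∫_0^π sin(nx)sin(n'x) dx = ∫_0^π cos(nx)cos(n'x) dx = 0; and by product-to-sum, ∫_0^π sin(nx)cos(n'x) dx = ½∫_0^π [sin((n+n')x) + sin((n−n')x)] dx, which is 0 when n+n' is even and 2n/(n²−n'²) when n+n' is odd (it need not vanish on (0, π)).
  u² squared terms: (-1)²·∫cos(4x)² dx = 1·π/2 = π/2;  (-2)²·∫sin(3x)² dx = 4·π/2 = 2*π;  (1)²·∫sin(x)² dx = 1·π/2 = π/2.
  u² cross terms: 2·(-1)·(-2)·∫cos(4x)·sin(3x) dx = 4·(-6/7) = -24/7;  2·(-1)·(1)·∫cos(4x)·sin(x) dx = -2·(-2/15) = 4/15;  2·(-2)·(1)·∫sin(3x)·sin(x) dx = -4·(0) = 0.
  So ∫_0^π u² dx = π/2 + 2*π + π/2 − 24/7 + 4/15 + 0 = -332/105 + 3*π.
  (u')² squared terms: (-6)²·∫cos(3x)² dx = 36·π/2 = 18*π;  (4)²·∫sin(4x)² dx = 16·π/2 = 8*π;  (1)²·∫cos(x)² dx = 1·π/2 = π/2.
  (u')² cross terms: 2·(-6)·(4)·∫cos(3x)·sin(4x) dx = -48·(8/7) = -384/7;  2·(-6)·(1)·∫cos(3x)·cos(x) dx = -12·(0) = 0;  2·(4)·(1)·∫sin(4x)·cos(x) dx = 8·(8/15) = 64/15.
  So ∫_0^π (u')² dx = 18*π + 8*π + π/2 − 384/7 + 0 + 64/15 = -5312/105 + 53*π/2.
||u||_{H^1}^2 = (-332/105 + 3*π) + (-5312/105 + 53*π/2) = -5644/105 + 59*π/2.


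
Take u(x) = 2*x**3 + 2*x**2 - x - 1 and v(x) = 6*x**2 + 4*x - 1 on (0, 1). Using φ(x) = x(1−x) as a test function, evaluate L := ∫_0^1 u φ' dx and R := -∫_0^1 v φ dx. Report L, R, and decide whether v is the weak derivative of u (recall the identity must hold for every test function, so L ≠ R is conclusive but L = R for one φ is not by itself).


LHS = -7/15, RHS = -7/15. Yes, v = u' weakly.

u(x) = 2*x**3 + 2*x**2 - x - 1, classical derivative u'(x) = 6*x**2 + 4*x - 1.
φ(x) = x(1−x), so φ'(x) = 1 - 2*x.
Note φ(0) = φ(1) = 0, so the boundary term u·φ vanishes.
LHS = ∫_0^1 u(x) φ'(x) dx = ∫_0^1 (-4*x^4 - 2*x^3 + 4*x^2 + x - 1) dx. Term by term:
  ∫_0^1 -4*x^4 dx = -4/5;  ∫_0^1 -2*x^3 dx = -1/2;  ∫_0^1 4*x^2 dx = 4/3;
  ∫_0^1 x dx = 1/2;  ∫_0^1 -1 dx = -1.
Sum: -4/5 − 1/2 + 4/3 + 1/2 − 1 = -7/15.
So LHS = -7/15.
∫_0^1 v(x) φ(x) dx = ∫_0^1 (-6*x^4 + 2*x^3 + 5*x^2 - x) dx. Term by term:
  ∫_0^1 -6*x^4 dx = -6/5;  ∫_0^1 2*x^3 dx = 1/2;  ∫_0^1 5*x^2 dx = 5/3;
  ∫_0^1 -x dx = -1/2.
Sum: -6/5 + 1/2 + 5/3 − 1/2 = 7/15.
So RHS = -∫_0^1 v(x) φ(x) dx = -7/15.
LHS = RHS, so the identity holds for this test φ.
Moreover u is smooth here and v(x) = u'(x) = 6*x**2 + 4*x - 1 pointwise, so the identity holds for every test function. Hence v is the weak derivative of u.


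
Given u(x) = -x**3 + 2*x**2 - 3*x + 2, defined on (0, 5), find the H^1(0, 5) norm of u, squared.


||u||_{H^1}^2 = 170290/21

The H^1 norm (squared) on an interval (0, L) is
  ||u||_{H^1}^2 = ∫_0^L u(x)^2 dx + ∫_0^L u'(x)^2 dx.
Compute u'(x) = -3*x**2 + 4*x - 3.
Then u(x)^2 = x**6 - 4*x**5 + 10*x**4 - 16*x**3 + 17*x**2 - 12*x + 4 and u'(x)^2 = 9*x**4 - 24*x**3 + 34*x**2 - 24*x + 9.
Integrate each monomial from 0 to 5 using ∫_0^5 c·x^n dx = c·5^(n+1)/(n+1):
  ∫_0^5 u(x)^2 dx = ∫_0^5 (x^6 - 4*x^5 + 10*x^4 - 16*x^3 + 17*x^2 - 12*x + 4) dx. Term by term:
    ∫_0^5 x^6 dx = 78125/7;  ∫_0^5 -4*x^5 dx = -31250/3;  ∫_0^5 10*x^4 dx = 6250;
    ∫_0^5 -16*x^3 dx = -2500;  ∫_0^5 17*x^2 dx = 2125/3;  ∫_0^5 -12*x dx = -150;
    ∫_0^5 4 dx = 20.
  Sum: 78125/7 − 31250/3 + 6250 − 2500 + 2125/3 − 150 + 20 = 106520/21.
  ∫_0^5 u'(x)^2 dx = ∫_0^5 (9*x^4 - 24*x^3 + 34*x^2 - 24*x + 9) dx. Term by term:
    ∫_0^5 9*x^4 dx = 5625;  ∫_0^5 -24*x^3 dx = -3750;  ∫_0^5 34*x^2 dx = 4250/3;
    ∫_0^5 -24*x dx = -300;  ∫_0^5 9 dx = 45.
  Sum: 5625 − 3750 + 4250/3 − 300 + 45 = 9110/3.
Adding: ||u||_{H^1}^2 = 106520/21 + 9110/3 = 170290/21.


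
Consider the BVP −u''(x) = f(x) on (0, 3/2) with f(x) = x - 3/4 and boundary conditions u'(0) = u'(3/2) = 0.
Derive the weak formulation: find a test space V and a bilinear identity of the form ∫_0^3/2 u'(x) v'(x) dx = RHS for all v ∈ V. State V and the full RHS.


V = H^1(0, 3/2) (no boundary constraint on v; u is determined up to an additive constant); weak form: ∫_0^3/2 u'v' dx = ∫_0^3/2 (x - 3/4) v dx for all v ∈ V.

Multiply both sides by a test function v and integrate from 0 to 3/2:
  ∫_0^3/2 −u''(x) v(x) dx = ∫_0^3/2 f(x) v(x) dx.
Integrate the LHS by parts once:
  ∫_0^3/2 −u'' v dx = −[u'(x) v(x)]_0^3/2 + ∫_0^3/2 u'(x) v'(x) dx.
Thus ∫_0^3/2 u'(x) v'(x) dx = ∫_0^3/2 f(x) v(x) dx + [u'(x) v(x)]_0^3/2.
Choose V so that boundary terms are either known or forced to vanish.
u has homogeneous Neumann: u'(0) = u'(3/2) = 0. So [u' v]_0^3/2 = 0·v(3/2) − 0·v(0) = 0 for any v; take V = H^1(0, 3/2).
Weak formulation: find u (satisfying any essential BC) such that ∫_0^3/2 u'(x) v'(x) dx = ∫_0^3/2 f v dx for all v ∈ V (homogeneous Neumann, so boundary terms vanish).
Substituting f(x) = x - 3/4, the right-hand side is ∫_0^3/2 (x - 3/4) v dx.
Compatibility check (pure Neumann): taking v ≡ 1 ∈ V gives 0 = ∫_0^3/2 f dx + (0) − (0), i.e. ∫_0^3/2 f dx must equal u'(0) − u'(3/2) = 0. Indeed ∫_0^3/2 (x - 3/4) dx = 0, so the data are compatible. The solution is then unique only up to an additive constant (fix it e.g. by requiring ∫_0^3/2 u dx = 0).


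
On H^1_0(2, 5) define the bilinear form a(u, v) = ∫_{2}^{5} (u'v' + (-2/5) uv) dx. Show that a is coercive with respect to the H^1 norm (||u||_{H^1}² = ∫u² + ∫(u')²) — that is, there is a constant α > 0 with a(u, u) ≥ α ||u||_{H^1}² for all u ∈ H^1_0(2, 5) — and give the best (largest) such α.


α = (-18/5 + π^2)/(9 + π^2)

Coercivity of a(·,·) on H^1_0(2, 5) means a(u, u) ≥ α ||u||_{H^1}² for every u ∈ H^1_0.
The interval has length L = 3, and Poincaré/coercivity depend only on L. Here a(u, u) = ∫(u')² + (-2/5)·∫u².
Here c = -2/5 < 0 with |c| < (π/L)² = π^2/9, so coercivity still holds. The condition a(u,u) ≥ α||u||_{H^1}² reads (1−α)∫(u')² ≥ (α−c)∫u². Any admissible α is ≤ 1 (rapidly oscillating u have ∫u²/∫(u')² → 0), and α = 1 would force 0 ≥ (1−c)∫u², impossible since c < 1; so 1−α > 0. By the sharp Poincaré inequality on H^1_0 of an interval of length L, ∫(u')² ≥ (π/L)²∫u² with equality for the first sine mode sin(π(x−x₀)/L) (x₀ the left endpoint), so the inequality holds for all u iff (1−α)(π/L)² ≥ α − c, i.e. α ≤ ((π/L)² + c)/((π/L)² + 1) = (1 + c(L/π)²)/(1 + (L/π)²). (Direct route, valid since c ≤ 0: Poincaré gives c∫u² ≥ c(L/π)²∫(u')², so a(u,u) ≥ (1 + c(L/π)²)∫(u')², while ||u||_{H^1}² ≤ (1 + (L/π)²)∫(u')²; dividing yields the same α.) With (π/L)² = π^2/9 and c = -2/5, the largest admissible constant is α = ((π/L)² + c)/((π/L)² + 1).
Simplifying, α = (-18/5 + π^2)/(9 + π^2).
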